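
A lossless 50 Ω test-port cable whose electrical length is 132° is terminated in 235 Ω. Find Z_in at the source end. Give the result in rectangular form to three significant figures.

Z_in ≈ 18.6 + j41.5 Ω

tan(βl) = tan(132°) = -1.11
Z_in = Z_0·(Z_L + jZ_0·tanβl)/(Z_0 + jZ_L·tanβl)
     = 50·(235 − j55.5)/(50 − j261)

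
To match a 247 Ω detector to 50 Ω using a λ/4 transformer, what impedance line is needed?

Z_qwt ≈ 111 Ω

Z_qwt = √(Z_0·R_L) = √(50 × 247) = √12350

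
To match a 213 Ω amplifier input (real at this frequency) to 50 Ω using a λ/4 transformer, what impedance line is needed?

Z_qwt ≈ 103 Ω

Z_qwt = √(Z_0·R_L) = √(50 × 213) = √10650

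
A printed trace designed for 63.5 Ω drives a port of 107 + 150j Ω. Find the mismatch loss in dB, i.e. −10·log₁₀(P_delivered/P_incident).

mismatch loss ≈ 2.78 dB

Γ = (43.5 + j150)/(170.5 + j150), |Γ| = 0.688
|Γ|² = 0.473, so P_del/P_inc = 1 − |Γ|² = 0.527
ML = −10·log₁₀(1 − |Γ|²)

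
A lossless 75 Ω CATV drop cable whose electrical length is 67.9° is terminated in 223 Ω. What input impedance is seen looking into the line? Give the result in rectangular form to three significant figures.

tan(βl) = tan(67.9°) = 2.46
Z_in = Z_0·(Z_L + jZ_0·tanβl)/(Z_0 + jZ_L·tanβl)
     = 75·(223 + j185)/(75 + j549)

Z_in ≈ 28.8 − j26.5 Ω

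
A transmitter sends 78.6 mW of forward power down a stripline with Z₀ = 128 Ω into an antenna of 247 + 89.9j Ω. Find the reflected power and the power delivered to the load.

|Γ| = |(119 + j89.9)/(375 + j89.9)| = 0.387
|Γ|² = 0.15
P_refl = |Γ|²·P_inc = 11.8 mW, P_del = (1 − |Γ|²)·P_inc = 66.8 mW

P_reflected ≈ 11.8 mW; P_delivered ≈ 66.8 mW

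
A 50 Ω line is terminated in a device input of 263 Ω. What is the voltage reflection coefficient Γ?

Γ = (Z_L − Z_0)/(Z_L + Z_0) = (263 − 50)/(263 + 50) = 213/313

Γ = 0.681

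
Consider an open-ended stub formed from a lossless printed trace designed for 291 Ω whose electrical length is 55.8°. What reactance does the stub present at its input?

tan(βl) = 1.47
For an open-ended stub, Z_in = −jZ_0·cot(βl) = −jZ_0/tan(βl)

X_in ≈ -198 Ω (capacitive)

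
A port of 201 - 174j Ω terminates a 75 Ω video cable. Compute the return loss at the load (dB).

RL ≈ 3.63 dB

Γ = (126 − j174)/(276 − j174), |Γ| = 0.658
RL = −20·log₁₀|Γ| = −20·log₁₀(0.658)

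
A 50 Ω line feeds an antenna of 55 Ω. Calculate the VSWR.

Γ = (55 − 50)/(55 + 50) = 0.0476
VSWR = (1 + 0.0476)/(1 − 0.0476)

VSWR ≈ 1.1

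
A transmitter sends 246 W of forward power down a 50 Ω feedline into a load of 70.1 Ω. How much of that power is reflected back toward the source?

P_reflected ≈ 6.89 W

Γ = (70.1 − 50)/(70.1 + 50) = 0.167
|Γ|² = 0.028
P_refl = |Γ|²·P_inc = 6.89 W, P_del = (1 − |Γ|²)·P_inc = 239 W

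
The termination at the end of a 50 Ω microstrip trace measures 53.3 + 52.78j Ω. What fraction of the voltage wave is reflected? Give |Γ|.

|Γ| ≈ 0.456

Γ = (Z_L − Z_0)/(Z_L + Z_0) = (3.3 + j52.78)/(103.3 + j52.78)
|Γ| = 52.9/116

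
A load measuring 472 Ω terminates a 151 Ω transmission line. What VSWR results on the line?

VSWR ≈ 3.13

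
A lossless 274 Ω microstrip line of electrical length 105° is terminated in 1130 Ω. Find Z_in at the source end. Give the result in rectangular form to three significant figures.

tan(βl) = tan(105°) = -3.73
Z_in = Z_0·(Z_L + jZ_0·tanβl)/(Z_0 + jZ_L·tanβl)
     = 274·(1130 − j1020)/(274 − j4220)

Z_in ≈ 70.9 + j68.8 Ω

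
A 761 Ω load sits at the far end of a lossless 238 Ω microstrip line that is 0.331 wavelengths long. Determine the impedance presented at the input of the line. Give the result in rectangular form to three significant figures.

Z_in ≈ 94.7 + j116 Ω

βl = 2π × 0.331 = 119°
tan(βl) = tan(119°) = -1.79
Z_in = Z_0·(Z_L + jZ_0·tanβl)/(Z_0 + jZ_L·tanβl)
     = 238·(761 − j427)/(238 − j1360)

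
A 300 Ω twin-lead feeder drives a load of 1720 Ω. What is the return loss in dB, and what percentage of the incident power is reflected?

Γ = (1720 − 300)/(1720 + 300) = 0.703
RL = −20·log₁₀(0.703) = 3.06 dB
P_refl/P_inc = |Γ|² = 0.494

RL ≈ 3.06 dB; 49.4% of incident power reflected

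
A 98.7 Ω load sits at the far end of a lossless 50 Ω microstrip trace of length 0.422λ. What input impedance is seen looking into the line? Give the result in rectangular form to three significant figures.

Z_in ≈ 60.1 + j36.6 Ω

βl = 2π × 0.422 = 152°
tan(βl) = tan(152°) = -0.534
Z_in = Z_0·(Z_L + jZ_0·tanβl)/(Z_0 + jZ_L·tanβl)
     = 50·(98.7 − j26.7)/(50 − j52.7)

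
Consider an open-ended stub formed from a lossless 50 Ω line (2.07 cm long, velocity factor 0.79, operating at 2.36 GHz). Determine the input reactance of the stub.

X_in ≈ -14.1 Ω (capacitive)

λ = v/f = 0.79·c / 2.36 GHz = 0.1 m
βl = 2π·l/λ = 2π × 0.206 = 74.2°
tan(βl) = 3.54
For an open-ended stub, Z_in = −jZ_0·cot(βl) = −jZ_0/tan(βl)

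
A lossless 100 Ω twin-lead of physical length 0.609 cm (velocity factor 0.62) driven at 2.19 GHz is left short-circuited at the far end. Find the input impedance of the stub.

Z_in ≈ +j48.4 Ω

λ = v/f = 0.62·c / 2.19 GHz = 0.0849 m
βl = 2π·l/λ = 2π × 0.0717 = 25.8°
tan(βl) = 0.484
For a short-circuited stub, Z_in = jZ_0·tan(βl)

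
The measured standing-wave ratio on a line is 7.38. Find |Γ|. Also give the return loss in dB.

|Γ| ≈ 0.761; return loss ≈ 2.37 dB

|Γ| = (S − 1)/(S + 1) = (7.38 − 1)/(7.38 + 1) = 6.38/8.38
RL = −20·log₁₀|Γ| = −20·log₁₀(0.761)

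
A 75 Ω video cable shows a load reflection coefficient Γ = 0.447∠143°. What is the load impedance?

Z_L = Z_0·(1 + Γ)/(1 − Γ) = 75·(0.643 + j0.269)/(1.36 − j0.269)

Z_L ≈ 31.4 + j21.1 Ω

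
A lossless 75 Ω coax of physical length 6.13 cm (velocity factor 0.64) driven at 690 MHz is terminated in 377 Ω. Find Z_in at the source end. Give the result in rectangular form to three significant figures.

λ = v/f = 0.64·c / 690 MHz = 0.278 m
βl = 2π·l/λ = 2π × 0.22 = 79.3°
tan(βl) = tan(79.3°) = 5.3
Z_in = Z_0·(Z_L + jZ_0·tanβl)/(Z_0 + jZ_L·tanβl)
     = 75·(377 + j397)/(75 + j2000)

Z_in ≈ 15.4 − j13.6 Ω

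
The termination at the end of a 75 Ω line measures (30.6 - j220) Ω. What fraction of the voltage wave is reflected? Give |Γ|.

|Γ| ≈ 0.92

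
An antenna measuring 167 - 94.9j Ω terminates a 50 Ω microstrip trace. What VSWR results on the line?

VSWR ≈ 4.5

Γ = (Z_L − Z_0)/(Z_L + Z_0) = (117 − j94.9)/(217 − j94.9)
|Γ| = 151/237 = 0.636
VSWR = (1 + |Γ|)/(1 − |Γ|) = 1.64/0.364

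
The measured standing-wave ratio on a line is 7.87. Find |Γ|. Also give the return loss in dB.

|Γ| ≈ 0.775; return loss ≈ 2.22 dB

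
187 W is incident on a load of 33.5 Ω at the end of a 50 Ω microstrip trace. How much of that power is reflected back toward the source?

Γ = (33.5 − 50)/(33.5 + 50) = -0.198
|Γ|² = 0.039
P_refl = |Γ|²·P_inc = 7.3 W, P_del = (1 − |Γ|²)·P_inc = 180 W

P_reflected ≈ 7.3 W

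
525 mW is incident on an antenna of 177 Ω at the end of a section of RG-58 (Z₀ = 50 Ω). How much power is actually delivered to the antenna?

P_delivered ≈ 361 mW

Γ = (177 − 50)/(177 + 50) = 0.559
|Γ|² = 0.313
P_refl = |Γ|²·P_inc = 164 mW, P_del = (1 − |Γ|²)·P_inc = 361 mW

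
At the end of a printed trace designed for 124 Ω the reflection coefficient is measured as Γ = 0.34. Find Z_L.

Z_L = Z_0·(1 + Γ)/(1 − Γ) = 124·(1.34)/(0.66)

Z_L ≈ 252 Ω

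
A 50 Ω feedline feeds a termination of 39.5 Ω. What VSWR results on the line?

Γ = (39.5 − 50)/(39.5 + 50) = -0.117
VSWR = (1 + 0.117)/(1 − 0.117)

VSWR ≈ 1.27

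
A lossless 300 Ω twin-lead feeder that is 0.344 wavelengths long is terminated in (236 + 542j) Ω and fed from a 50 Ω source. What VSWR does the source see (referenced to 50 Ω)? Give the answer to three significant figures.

βl = 2π × 0.344 = 124°
tan(βl) = -1.49
Z_in = Z_0·(Z_L + jZ_0·tanβl)/(Z_0 + jZ_L·tanβl) = 50.6 + j41.7 Ω
Γ_s = (Z_in − Z_s)/(Z_in + Z_s) = (0.642 + j41.7)/(101 + j41.7), |Γ_s| = 0.383
VSWR = (1 + |Γ_s|)/(1 − |Γ_s|)

VSWR ≈ 2.24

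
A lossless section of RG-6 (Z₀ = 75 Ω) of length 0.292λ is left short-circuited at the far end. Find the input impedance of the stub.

Z_in ≈ −j278 Ω

βl = 2π × 0.292 = 105°
tan(βl) = -3.7
For a short-circuited stub, Z_in = jZ_0·tan(βl)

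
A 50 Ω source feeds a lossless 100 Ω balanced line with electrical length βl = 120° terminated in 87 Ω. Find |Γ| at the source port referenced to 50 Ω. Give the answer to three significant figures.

tan(βl) = -1.73
Z_in = Z_0·(Z_L + jZ_0·tanβl)/(Z_0 + jZ_L·tanβl) = 106 − j12.9 Ω
Γ_s = (Z_in − Z_s)/(Z_in + Z_s) = (56.4 − j12.9)/(156 − j12.9), |Γ_s| = 0.369

|Γ| ≈ 0.369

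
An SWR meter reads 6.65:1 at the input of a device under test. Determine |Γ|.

|Γ| = (S − 1)/(S + 1) = (6.65 − 1)/(6.65 + 1) = 5.65/7.65

|Γ| ≈ 0.739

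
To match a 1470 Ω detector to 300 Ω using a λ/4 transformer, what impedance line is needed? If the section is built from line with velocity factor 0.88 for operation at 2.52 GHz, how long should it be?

Z_qwt = √(Z_0·R_L) = √(300 × 1470) = √441000
λ = 0.88·c/f = 0.105 m, so l = λ/4 = 0.0262 m

Z_qwt ≈ 664 Ω; length ≈ 2.62 cm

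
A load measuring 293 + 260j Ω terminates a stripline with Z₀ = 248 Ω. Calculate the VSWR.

VSWR ≈ 2.57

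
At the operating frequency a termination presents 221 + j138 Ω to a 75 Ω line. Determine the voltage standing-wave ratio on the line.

Γ = (Z_L − Z_0)/(Z_L + Z_0) = (146 + j138)/(296 + j138)
|Γ| = 201/327 = 0.615
VSWR = (1 + |Γ|)/(1 − |Γ|) = 1.62/0.385

VSWR ≈ 4.2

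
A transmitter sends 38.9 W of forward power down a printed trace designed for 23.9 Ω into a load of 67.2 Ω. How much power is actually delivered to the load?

Γ = (67.2 − 23.9)/(67.2 + 23.9) = 0.475
|Γ|² = 0.226
P_refl = |Γ|²·P_inc = 8.79 W, P_del = (1 − |Γ|²)·P_inc = 30.1 W

P_delivered ≈ 30.1 W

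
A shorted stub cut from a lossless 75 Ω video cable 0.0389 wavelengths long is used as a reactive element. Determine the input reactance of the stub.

X_in ≈ 18.7 Ω (inductive)

βl = 2π × 0.0389 = 14°
tan(βl) = 0.249
For a shorted stub, Z_in = jZ_0·tan(βl)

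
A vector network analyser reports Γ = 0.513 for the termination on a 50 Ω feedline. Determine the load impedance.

Z_L = Z_0·(1 + Γ)/(1 − Γ) = 50·(1.51)/(0.487)

Z_L ≈ 155 Ω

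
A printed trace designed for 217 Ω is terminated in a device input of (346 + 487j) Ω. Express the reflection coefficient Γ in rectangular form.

Γ ≈ 0.559 + j0.381

Γ = (Z_L − Z_0)/(Z_L + Z_0) = (129 + j487)/(563 + j487)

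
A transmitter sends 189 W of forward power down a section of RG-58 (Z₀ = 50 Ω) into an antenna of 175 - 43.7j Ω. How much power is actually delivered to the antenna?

|Γ| = |(125 − j43.7)/(225 − j43.7)| = 0.578
|Γ|² = 0.334
P_refl = |Γ|²·P_inc = 63.1 W, P_del = (1 − |Γ|²)·P_inc = 126 W

P_delivered ≈ 126 W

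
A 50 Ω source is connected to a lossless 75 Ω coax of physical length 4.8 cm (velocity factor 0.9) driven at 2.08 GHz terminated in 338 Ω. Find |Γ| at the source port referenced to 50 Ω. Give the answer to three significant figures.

|Γ| ≈ 0.655

λ = v/f = 0.9·c / 2.08 GHz = 0.13 m
βl = 2π·l/λ = 2π × 0.37 = 133°
tan(βl) = -1.07
Z_in = Z_0·(Z_L + jZ_0·tanβl)/(Z_0 + jZ_L·tanβl) = 29.9 + j64 Ω
Γ_s = (Z_in − Z_s)/(Z_in + Z_s) = (-20.1 + j64)/(79.9 + j64), |Γ_s| = 0.655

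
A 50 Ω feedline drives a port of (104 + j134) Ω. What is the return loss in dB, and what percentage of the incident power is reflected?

RL ≈ 3 dB; 50.1% of incident power reflected

Γ = (54 + j134)/(154 + j134), |Γ| = 0.708
RL = −20·log₁₀(0.708) = 3 dB
P_refl/P_inc = |Γ|² = 0.501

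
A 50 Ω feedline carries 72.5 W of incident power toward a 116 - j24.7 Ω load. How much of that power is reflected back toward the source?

P_reflected ≈ 12.8 W

|Γ| = |(66 − j24.7)/(166 − j24.7)| = 0.42
|Γ|² = 0.176
P_refl = |Γ|²·P_inc = 12.8 W, P_del = (1 − |Γ|²)·P_inc = 59.7 W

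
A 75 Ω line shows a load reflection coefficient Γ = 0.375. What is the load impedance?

Z_L ≈ 165 Ω

Z_L = Z_0·(1 + Γ)/(1 − Γ) = 75·(1.38)/(0.625)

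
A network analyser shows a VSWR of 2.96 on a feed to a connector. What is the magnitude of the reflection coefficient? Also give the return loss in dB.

|Γ| = (S − 1)/(S + 1) = (2.96 − 1)/(2.96 + 1) = 1.96/3.96
RL = −20·log₁₀|Γ| = −20·log₁₀(0.495)

|Γ| ≈ 0.495; return loss ≈ 6.11 dB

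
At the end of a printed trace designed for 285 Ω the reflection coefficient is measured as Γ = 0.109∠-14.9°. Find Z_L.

Z_L = Z_0·(1 + Γ)/(1 − Γ) = 285·(1.11 − j0.028)/(0.895 + j0.028)

Z_L ≈ 351 − j19.9 Ω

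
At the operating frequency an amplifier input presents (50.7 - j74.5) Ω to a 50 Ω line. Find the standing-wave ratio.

Γ = (Z_L − Z_0)/(Z_L + Z_0) = (0.7 − j74.5)/(100.7 − j74.5)
|Γ| = 74.5/125 = 0.595
VSWR = (1 + |Γ|)/(1 − |Γ|) = 1.59/0.405

VSWR ≈ 3.94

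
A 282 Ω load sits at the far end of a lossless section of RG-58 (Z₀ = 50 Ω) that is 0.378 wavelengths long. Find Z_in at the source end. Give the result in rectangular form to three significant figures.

Z_in ≈ 17.8 + j48.6 Ω

βl = 2π × 0.378 = 136°
tan(βl) = tan(136°) = -0.963
Z_in = Z_0·(Z_L + jZ_0·tanβl)/(Z_0 + jZ_L·tanβl)
     = 50·(282 − j48.1)/(50 − j272)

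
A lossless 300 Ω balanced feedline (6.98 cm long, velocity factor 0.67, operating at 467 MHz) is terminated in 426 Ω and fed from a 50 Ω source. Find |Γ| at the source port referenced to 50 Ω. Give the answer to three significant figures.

λ = v/f = 0.67·c / 467 MHz = 0.43 m
βl = 2π·l/λ = 2π × 0.162 = 58.4°
tan(βl) = 1.62
Z_in = Z_0·(Z_L + jZ_0·tanβl)/(Z_0 + jZ_L·tanβl) = 245 − j78.4 Ω
Γ_s = (Z_in − Z_s)/(Z_in + Z_s) = (195 − j78.4)/(295 − j78.4), |Γ_s| = 0.689

|Γ| ≈ 0.689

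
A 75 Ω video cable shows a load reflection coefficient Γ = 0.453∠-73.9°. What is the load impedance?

Z_L ≈ 62.5 − j68.4 Ω

Z_L = Z_0·(1 + Γ)/(1 − Γ) = 75·(1.13 − j0.435)/(0.874 + j0.435)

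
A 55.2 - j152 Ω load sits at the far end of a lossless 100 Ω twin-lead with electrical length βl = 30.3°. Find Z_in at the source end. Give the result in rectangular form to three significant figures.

tan(βl) = tan(30.3°) = 0.584
Z_in = Z_0·(Z_L + jZ_0·tanβl)/(Z_0 + jZ_L·tanβl)
     = 100·(55.2 − j93.6)/(189 + j32.3)

Z_in ≈ 20.2 − j53 Ω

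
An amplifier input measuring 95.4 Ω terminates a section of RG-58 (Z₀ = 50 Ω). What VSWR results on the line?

For a purely resistive load, VSWR = R_L/Z_0 or Z_0/R_L (whichever > 1) = 95.4/50

VSWR ≈ 1.91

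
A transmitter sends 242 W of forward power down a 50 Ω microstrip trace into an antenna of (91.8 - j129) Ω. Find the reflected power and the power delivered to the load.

|Γ| = |(41.8 − j129)/(141.8 − j129)| = 0.707
|Γ|² = 0.5
P_refl = |Γ|²·P_inc = 121 W, P_del = (1 − |Γ|²)·P_inc = 121 W

P_reflected ≈ 121 W; P_delivered ≈ 121 W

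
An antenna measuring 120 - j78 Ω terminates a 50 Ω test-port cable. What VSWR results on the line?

VSWR ≈ 3.55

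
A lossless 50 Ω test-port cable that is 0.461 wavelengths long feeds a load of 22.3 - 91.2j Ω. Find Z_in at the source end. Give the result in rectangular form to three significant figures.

Z_in ≈ 76.9 − j175 Ω

βl = 2π × 0.461 = 166°
tan(βl) = tan(166°) = -0.25
Z_in = Z_0·(Z_L + jZ_0·tanβl)/(Z_0 + jZ_L·tanβl)
     = 50·(22.3 − j104)/(27.2 − j5.58)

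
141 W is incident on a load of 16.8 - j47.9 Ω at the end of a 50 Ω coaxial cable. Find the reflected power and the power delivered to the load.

P_reflected ≈ 70.9 W; P_delivered ≈ 70.1 W

|Γ| = |(-33.2 − j47.9)/(66.8 − j47.9)| = 0.709
|Γ|² = 0.503
P_refl = |Γ|²·P_inc = 70.9 W, P_del = (1 − |Γ|²)·P_inc = 70.1 W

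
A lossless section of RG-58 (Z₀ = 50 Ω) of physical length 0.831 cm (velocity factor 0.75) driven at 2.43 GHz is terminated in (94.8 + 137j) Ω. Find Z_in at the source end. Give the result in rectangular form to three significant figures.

λ = v/f = 0.75·c / 2.43 GHz = 0.0926 m
βl = 2π·l/λ = 2π × 0.0897 = 32.3°
tan(βl) = tan(32.3°) = 0.632
Z_in = Z_0·(Z_L + jZ_0·tanβl)/(Z_0 + jZ_L·tanβl)
     = 50·(94.8 + j169)/(-36.6 + j60)

Z_in ≈ 67.2 − j120 Ω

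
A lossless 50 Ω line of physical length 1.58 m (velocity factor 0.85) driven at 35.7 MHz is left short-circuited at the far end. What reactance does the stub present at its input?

λ = v/f = 0.85·c / 35.7 MHz = 7.14 m
βl = 2π·l/λ = 2π × 0.221 = 79.6°
tan(βl) = 5.47
For a short-circuited stub, Z_in = jZ_0·tan(βl)

X_in ≈ 273 Ω (inductive)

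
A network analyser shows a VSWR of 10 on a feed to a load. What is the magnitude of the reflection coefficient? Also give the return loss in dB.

|Γ| ≈ 0.818; return loss ≈ 1.74 dB

|Γ| = (S − 1)/(S + 1) = (10 − 1)/(10 + 1) = 9/11
RL = −20·log₁₀|Γ| = −20·log₁₀(0.818)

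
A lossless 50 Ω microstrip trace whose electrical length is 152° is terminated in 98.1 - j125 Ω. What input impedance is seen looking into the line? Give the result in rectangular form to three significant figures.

Z_in ≈ 105 + j127 Ω

tan(βl) = tan(152°) = -0.532
Z_in = Z_0·(Z_L + jZ_0·tanβl)/(Z_0 + jZ_L·tanβl)
     = 50·(98.1 − j152)/(-16.5 − j52.2)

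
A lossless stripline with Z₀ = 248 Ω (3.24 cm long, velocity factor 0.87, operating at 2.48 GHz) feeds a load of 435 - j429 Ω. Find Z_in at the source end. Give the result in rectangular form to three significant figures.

Z_in ≈ 102 + j173 Ω

λ = v/f = 0.87·c / 2.48 GHz = 0.105 m
βl = 2π·l/λ = 2π × 0.308 = 111°
tan(βl) = tan(111°) = -2.63
Z_in = Z_0·(Z_L + jZ_0·tanβl)/(Z_0 + jZ_L·tanβl)
     = 248·(435 − j1080)/(-880 − j1140)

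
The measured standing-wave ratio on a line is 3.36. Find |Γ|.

|Γ| = (S − 1)/(S + 1) = (3.36 − 1)/(3.36 + 1) = 2.36/4.36

|Γ| ≈ 0.541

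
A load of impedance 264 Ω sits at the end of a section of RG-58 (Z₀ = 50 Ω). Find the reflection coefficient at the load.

Γ = (Z_L − Z_0)/(Z_L + Z_0) = (264 − 50)/(264 + 50) = 214/314

Γ = 0.682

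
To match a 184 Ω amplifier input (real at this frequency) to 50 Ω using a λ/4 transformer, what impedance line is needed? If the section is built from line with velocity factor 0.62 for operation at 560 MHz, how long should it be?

Z_qwt ≈ 95.9 Ω; length ≈ 8.3 cm

Z_qwt = √(Z_0·R_L) = √(50 × 184) = √9200
λ = 0.62·c/f = 0.332 m, so l = λ/4 = 0.083 m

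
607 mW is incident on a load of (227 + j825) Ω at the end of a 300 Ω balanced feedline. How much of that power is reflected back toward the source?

P_reflected ≈ 434 mW

|Γ| = |(-73 + j825)/(527 + j825)| = 0.846
|Γ|² = 0.716
P_refl = |Γ|²·P_inc = 434 mW, P_del = (1 − |Γ|²)·P_inc = 173 mW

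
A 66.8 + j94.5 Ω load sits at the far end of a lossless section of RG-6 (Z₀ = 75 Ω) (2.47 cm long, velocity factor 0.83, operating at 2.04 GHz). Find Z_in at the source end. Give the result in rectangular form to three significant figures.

λ = v/f = 0.83·c / 2.04 GHz = 0.122 m
βl = 2π·l/λ = 2π × 0.202 = 72.9°
tan(βl) = tan(72.9°) = 3.24
Z_in = Z_0·(Z_L + jZ_0·tanβl)/(Z_0 + jZ_L·tanβl)
     = 75·(66.8 + j338)/(-231 + j216)

Z_in ≈ 43.1 − j69.2 Ω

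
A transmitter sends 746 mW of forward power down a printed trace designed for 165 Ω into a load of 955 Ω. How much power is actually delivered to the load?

P_delivered ≈ 375 mW

Γ = (955 − 165)/(955 + 165) = 0.705
|Γ|² = 0.498
P_refl = |Γ|²·P_inc = 371 mW, P_del = (1 − |Γ|²)·P_inc = 375 mW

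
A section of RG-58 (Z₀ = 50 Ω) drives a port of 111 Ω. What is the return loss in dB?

Γ = (111 − 50)/(111 + 50) = 0.379
RL = −20·log₁₀|Γ| = −20·log₁₀(0.379)

RL ≈ 8.43 dB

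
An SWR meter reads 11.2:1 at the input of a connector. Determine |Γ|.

|Γ| ≈ 0.836

|Γ| = (S − 1)/(S + 1) = (11.2 − 1)/(11.2 + 1) = 10.2/12.2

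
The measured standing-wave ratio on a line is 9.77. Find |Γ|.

|Γ| ≈ 0.814

|Γ| = (S − 1)/(S + 1) = (9.77 − 1)/(9.77 + 1) = 8.77/10.8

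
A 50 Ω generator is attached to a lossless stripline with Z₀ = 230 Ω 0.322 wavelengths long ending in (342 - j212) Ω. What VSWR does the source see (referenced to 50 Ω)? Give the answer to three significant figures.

VSWR ≈ 6.69

βl = 2π × 0.322 = 116°
tan(βl) = -2.06
Z_in = Z_0·(Z_L + jZ_0·tanβl)/(Z_0 + jZ_L·tanβl) = 176 + j163 Ω
Γ_s = (Z_in − Z_s)/(Z_in + Z_s) = (126 + j163)/(226 + j163), |Γ_s| = 0.74
VSWR = (1 + |Γ_s|)/(1 − |Γ_s|)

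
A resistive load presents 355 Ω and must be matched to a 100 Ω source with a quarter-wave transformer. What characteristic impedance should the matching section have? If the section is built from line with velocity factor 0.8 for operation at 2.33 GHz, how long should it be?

Z_qwt ≈ 188 Ω; length ≈ 2.58 cm

Z_qwt = √(Z_0·R_L) = √(100 × 355) = √35500
λ = 0.8·c/f = 0.103 m, so l = λ/4 = 0.0258 m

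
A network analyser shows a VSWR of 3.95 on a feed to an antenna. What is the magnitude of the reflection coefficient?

|Γ| = (S − 1)/(S + 1) = (3.95 − 1)/(3.95 + 1) = 2.95/4.95

|Γ| ≈ 0.596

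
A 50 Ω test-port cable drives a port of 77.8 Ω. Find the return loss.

Γ = (77.8 − 50)/(77.8 + 50) = 0.218
RL = −20·log₁₀|Γ| = −20·log₁₀(0.218)

RL ≈ 13.2 dB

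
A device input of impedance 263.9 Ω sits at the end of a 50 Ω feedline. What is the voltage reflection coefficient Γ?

Γ = (Z_L − Z_0)/(Z_L + Z_0) = (263.9 − 50)/(263.9 + 50) = 213.9/313.9

Γ = 0.681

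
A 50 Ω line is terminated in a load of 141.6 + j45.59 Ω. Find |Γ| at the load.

Γ = (Z_L − Z_0)/(Z_L + Z_0) = (91.6 + j45.59)/(191.6 + j45.59)
|Γ| = 102/197

|Γ| ≈ 0.52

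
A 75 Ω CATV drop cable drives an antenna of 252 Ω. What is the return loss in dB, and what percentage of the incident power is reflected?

RL ≈ 5.33 dB; 29.3% of incident power reflected

Γ = (252 − 75)/(252 + 75) = 0.541
RL = −20·log₁₀(0.541) = 5.33 dB
P_refl/P_inc = |Γ|² = 0.293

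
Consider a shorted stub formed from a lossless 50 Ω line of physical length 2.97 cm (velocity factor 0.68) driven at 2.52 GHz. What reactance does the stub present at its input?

λ = v/f = 0.68·c / 2.52 GHz = 0.081 m
βl = 2π·l/λ = 2π × 0.367 = 132°
tan(βl) = -1.11
For a shorted stub, Z_in = jZ_0·tan(βl)

X_in ≈ -55.4 Ω (capacitive)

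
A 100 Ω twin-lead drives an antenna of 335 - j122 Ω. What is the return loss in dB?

Γ = (235 − j122)/(435 − j122), |Γ| = 0.586
RL = −20·log₁₀|Γ| = −20·log₁₀(0.586)

RL ≈ 4.64 dB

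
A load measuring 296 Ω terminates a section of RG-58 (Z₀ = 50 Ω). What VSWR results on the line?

VSWR ≈ 5.92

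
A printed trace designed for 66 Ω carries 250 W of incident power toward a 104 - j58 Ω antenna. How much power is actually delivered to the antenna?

|Γ| = |(38 − j58)/(170 − j58)| = 0.386
|Γ|² = 0.149
P_refl = |Γ|²·P_inc = 37.3 W, P_del = (1 − |Γ|²)·P_inc = 213 W

P_delivered ≈ 213 W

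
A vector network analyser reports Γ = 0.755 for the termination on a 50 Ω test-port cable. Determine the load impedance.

Z_L ≈ 358 Ω

Z_L = Z_0·(1 + Γ)/(1 − Γ) = 50·(1.75)/(0.245)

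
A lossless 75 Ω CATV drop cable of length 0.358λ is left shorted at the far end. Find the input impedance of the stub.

Z_in ≈ −j93 Ω

βl = 2π × 0.358 = 129°
tan(βl) = -1.24
For a shorted stub, Z_in = jZ_0·tan(βl)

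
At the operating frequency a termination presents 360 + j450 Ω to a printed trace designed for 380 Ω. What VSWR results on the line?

VSWR ≈ 3.17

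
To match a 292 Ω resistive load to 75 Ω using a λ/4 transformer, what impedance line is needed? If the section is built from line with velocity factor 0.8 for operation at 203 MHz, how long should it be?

Z_qwt ≈ 148 Ω; length ≈ 29.6 cm

Z_qwt = √(Z_0·R_L) = √(75 × 292) = √21900
λ = 0.8·c/f = 1.18 m, so l = λ/4 = 0.296 m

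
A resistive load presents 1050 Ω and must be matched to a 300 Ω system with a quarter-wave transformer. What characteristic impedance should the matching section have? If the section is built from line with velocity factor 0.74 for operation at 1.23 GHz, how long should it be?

Z_qwt = √(Z_0·R_L) = √(300 × 1050) = √315000
λ = 0.74·c/f = 0.18 m, so l = λ/4 = 0.0451 m

Z_qwt ≈ 561 Ω; length ≈ 4.51 cm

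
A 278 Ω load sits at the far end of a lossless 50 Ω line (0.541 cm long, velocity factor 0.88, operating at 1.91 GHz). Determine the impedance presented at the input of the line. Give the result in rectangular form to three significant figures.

Z_in ≈ 100 − j127 Ω

λ = v/f = 0.88·c / 1.91 GHz = 0.138 m
βl = 2π·l/λ = 2π × 0.0391 = 14.1°
tan(βl) = tan(14.1°) = 0.251
Z_in = Z_0·(Z_L + jZ_0·tanβl)/(Z_0 + jZ_L·tanβl)
     = 50·(278 + j12.6)/(50 + j69.8)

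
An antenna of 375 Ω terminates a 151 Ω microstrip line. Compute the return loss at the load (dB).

RL ≈ 7.41 dB

Γ = (375 − 151)/(375 + 151) = 0.426
RL = −20·log₁₀|Γ| = −20·log₁₀(0.426)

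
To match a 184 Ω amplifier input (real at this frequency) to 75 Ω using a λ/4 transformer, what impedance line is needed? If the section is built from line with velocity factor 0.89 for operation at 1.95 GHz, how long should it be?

Z_qwt ≈ 117 Ω; length ≈ 3.42 cm

Z_qwt = √(Z_0·R_L) = √(75 × 184) = √13800
λ = 0.89·c/f = 0.137 m, so l = λ/4 = 0.0342 m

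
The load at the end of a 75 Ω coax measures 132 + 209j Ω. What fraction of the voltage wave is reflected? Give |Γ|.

|Γ| ≈ 0.736

Γ = (Z_L − Z_0)/(Z_L + Z_0) = (57 + j209)/(207 + j209)
|Γ| = 217/294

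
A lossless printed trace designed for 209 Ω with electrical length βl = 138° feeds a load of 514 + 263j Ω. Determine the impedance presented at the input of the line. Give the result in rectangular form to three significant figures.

Z_in ≈ 98.5 + j137 Ω

tan(βl) = tan(138°) = -0.9
Z_in = Z_0·(Z_L + jZ_0·tanβl)/(Z_0 + jZ_L·tanβl)
     = 209·(514 + j74.8)/(446 − j463)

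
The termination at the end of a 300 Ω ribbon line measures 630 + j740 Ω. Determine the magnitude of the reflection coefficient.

|Γ| ≈ 0.682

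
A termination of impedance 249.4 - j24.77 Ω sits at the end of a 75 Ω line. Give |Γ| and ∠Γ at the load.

Γ ≈ 0.541 ∠ -3.72°

Γ = (Z_L − Z_0)/(Z_L + Z_0) = (174.4 − j24.77)/(324.4 − j24.77)
|Γ| = 176/325 = 0.541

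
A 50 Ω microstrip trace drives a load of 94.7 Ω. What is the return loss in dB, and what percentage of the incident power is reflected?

RL ≈ 10.2 dB; 9.54% of incident power reflected

Γ = (94.7 − 50)/(94.7 + 50) = 0.309
RL = −20·log₁₀(0.309) = 10.2 dB
P_refl/P_inc = |Γ|² = 0.0954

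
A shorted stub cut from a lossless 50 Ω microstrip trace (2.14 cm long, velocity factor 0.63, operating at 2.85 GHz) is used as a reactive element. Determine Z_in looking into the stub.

λ = v/f = 0.63·c / 2.85 GHz = 0.0663 m
βl = 2π·l/λ = 2π × 0.323 = 116°
tan(βl) = -2.03
For a shorted stub, Z_in = jZ_0·tan(βl)

Z_in ≈ −j102 Ω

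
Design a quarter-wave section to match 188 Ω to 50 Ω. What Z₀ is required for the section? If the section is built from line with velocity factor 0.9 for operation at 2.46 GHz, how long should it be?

Z_qwt = √(Z_0·R_L) = √(50 × 188) = √9400
λ = 0.9·c/f = 0.11 m, so l = λ/4 = 0.0274 m

Z_qwt ≈ 97 Ω; length ≈ 2.74 cm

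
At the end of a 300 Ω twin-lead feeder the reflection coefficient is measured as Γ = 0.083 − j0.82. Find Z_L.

Z_L ≈ 63.6 − j325 Ω

Z_L = Z_0·(1 + Γ)/(1 − Γ) = 300·(1.08 − j0.82)/(0.917 + j0.82)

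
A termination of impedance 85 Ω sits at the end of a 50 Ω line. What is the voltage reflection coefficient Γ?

Γ = (Z_L − Z_0)/(Z_L + Z_0) = (85 − 50)/(85 + 50) = 35/135

Γ = 0.259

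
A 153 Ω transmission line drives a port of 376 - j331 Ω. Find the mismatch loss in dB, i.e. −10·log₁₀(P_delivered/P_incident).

mismatch loss ≈ 2.28 dB

Γ = (223 − j331)/(529 − j331), |Γ| = 0.64
|Γ|² = 0.409, so P_del/P_inc = 1 − |Γ|² = 0.591
ML = −10·log₁₀(1 − |Γ|²)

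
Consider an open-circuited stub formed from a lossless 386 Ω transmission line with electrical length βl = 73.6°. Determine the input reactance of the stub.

X_in ≈ -114 Ω (capacitive)

tan(βl) = 3.4
For an open-circuited stub, Z_in = −jZ_0·cot(βl) = −jZ_0/tan(βl)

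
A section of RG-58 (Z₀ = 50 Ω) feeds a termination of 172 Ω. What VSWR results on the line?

Γ = (172 − 50)/(172 + 50) = 0.55
VSWR = (1 + 0.55)/(1 − 0.55)

VSWR ≈ 3.44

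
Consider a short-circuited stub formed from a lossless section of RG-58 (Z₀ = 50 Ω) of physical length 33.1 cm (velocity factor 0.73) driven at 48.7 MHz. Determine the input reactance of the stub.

λ = v/f = 0.73·c / 48.7 MHz = 4.5 m
βl = 2π·l/λ = 2π × 0.0736 = 26.5°
tan(βl) = 0.499
For a short-circuited stub, Z_in = jZ_0·tan(βl)

X_in ≈ 24.9 Ω (inductive)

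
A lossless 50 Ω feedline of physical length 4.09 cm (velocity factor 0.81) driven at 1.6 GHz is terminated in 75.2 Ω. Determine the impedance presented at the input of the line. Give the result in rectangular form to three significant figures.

λ = v/f = 0.81·c / 1.6 GHz = 0.152 m
βl = 2π·l/λ = 2π × 0.269 = 96.9°
tan(βl) = tan(96.9°) = -8.21
Z_in = Z_0·(Z_L + jZ_0·tanβl)/(Z_0 + jZ_L·tanβl)
     = 50·(75.2 − j410)/(50 − j617)

Z_in ≈ 33.5 + j3.38 Ω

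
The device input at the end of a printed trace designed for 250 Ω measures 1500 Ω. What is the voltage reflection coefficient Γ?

Γ = (Z_L − Z_0)/(Z_L + Z_0) = (1500 − 250)/(1500 + 250) = 1250/1750

Γ = 0.714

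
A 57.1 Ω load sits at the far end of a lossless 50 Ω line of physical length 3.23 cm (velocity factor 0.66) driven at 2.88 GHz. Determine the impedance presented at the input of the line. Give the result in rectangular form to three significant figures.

Z_in ≈ 56.5 + j2.79 Ω

λ = v/f = 0.66·c / 2.88 GHz = 0.0688 m
βl = 2π·l/λ = 2π × 0.47 = 169°
tan(βl) = tan(169°) = -0.192
Z_in = Z_0·(Z_L + jZ_0·tanβl)/(Z_0 + jZ_L·tanβl)
     = 50·(57.1 − j9.6)/(50 − j11)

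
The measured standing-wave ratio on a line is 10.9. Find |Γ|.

|Γ| ≈ 0.832

|Γ| = (S − 1)/(S + 1) = (10.9 − 1)/(10.9 + 1) = 9.9/11.9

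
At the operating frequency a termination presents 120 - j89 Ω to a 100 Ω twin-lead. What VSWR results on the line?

VSWR ≈ 2.25

Γ = (Z_L − Z_0)/(Z_L + Z_0) = (20 − j89)/(220 − j89)
|Γ| = 91.2/237 = 0.384
VSWR = (1 + |Γ|)/(1 − |Γ|) = 1.38/0.616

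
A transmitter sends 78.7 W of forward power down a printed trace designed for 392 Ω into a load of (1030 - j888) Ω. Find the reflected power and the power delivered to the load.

|Γ| = |(638 − j888)/(1422 − j888)| = 0.652
|Γ|² = 0.425
P_refl = |Γ|²·P_inc = 33.5 W, P_del = (1 − |Γ|²)·P_inc = 45.2 W

P_reflected ≈ 33.5 W; P_delivered ≈ 45.2 W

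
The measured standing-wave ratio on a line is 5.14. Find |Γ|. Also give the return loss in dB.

|Γ| = (S − 1)/(S + 1) = (5.14 − 1)/(5.14 + 1) = 4.14/6.14
RL = −20·log₁₀|Γ| = −20·log₁₀(0.674)

|Γ| ≈ 0.674; return loss ≈ 3.42 dB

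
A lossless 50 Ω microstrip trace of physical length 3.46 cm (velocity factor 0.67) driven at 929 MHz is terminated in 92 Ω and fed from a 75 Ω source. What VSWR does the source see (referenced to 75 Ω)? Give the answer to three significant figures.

VSWR ≈ 2.39

λ = v/f = 0.67·c / 929 MHz = 0.216 m
βl = 2π·l/λ = 2π × 0.16 = 57.6°
tan(βl) = 1.57
Z_in = Z_0·(Z_L + jZ_0·tanβl)/(Z_0 + jZ_L·tanβl) = 34.1 − j20 Ω
Γ_s = (Z_in − Z_s)/(Z_in + Z_s) = (-40.9 − j20)/(109 − j20), |Γ_s| = 0.411
VSWR = (1 + |Γ_s|)/(1 − |Γ_s|)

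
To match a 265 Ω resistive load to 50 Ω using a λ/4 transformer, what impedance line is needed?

Z_qwt = √(Z_0·R_L) = √(50 × 265) = √13250

Z_qwt ≈ 115 Ω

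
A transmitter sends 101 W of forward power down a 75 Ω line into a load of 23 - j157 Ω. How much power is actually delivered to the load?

|Γ| = |(-52 − j157)/(98 − j157)| = 0.894
|Γ|² = 0.799
P_refl = |Γ|²·P_inc = 80.7 W, P_del = (1 − |Γ|²)·P_inc = 20.3 W

P_delivered ≈ 20.3 W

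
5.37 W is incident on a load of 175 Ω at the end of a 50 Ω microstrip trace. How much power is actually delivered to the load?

Γ = (175 − 50)/(175 + 50) = 0.556
|Γ|² = 0.309
P_refl = |Γ|²·P_inc = 1.66 W, P_del = (1 − |Γ|²)·P_inc = 3.71 W

P_delivered ≈ 3.71 W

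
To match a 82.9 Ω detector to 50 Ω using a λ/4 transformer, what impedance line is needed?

Z_qwt ≈ 64.4 Ω

Z_qwt = √(Z_0·R_L) = √(50 × 82.9) = √4145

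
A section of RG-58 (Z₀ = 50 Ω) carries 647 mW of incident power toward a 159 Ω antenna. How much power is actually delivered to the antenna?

Γ = (159 − 50)/(159 + 50) = 0.522
|Γ|² = 0.272
P_refl = |Γ|²·P_inc = 176 mW, P_del = (1 − |Γ|²)·P_inc = 471 mW

P_delivered ≈ 471 mW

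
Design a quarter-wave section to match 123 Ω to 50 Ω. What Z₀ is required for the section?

Z_qwt ≈ 78.4 Ω

Z_qwt = √(Z_0·R_L) = √(50 × 123) = √6150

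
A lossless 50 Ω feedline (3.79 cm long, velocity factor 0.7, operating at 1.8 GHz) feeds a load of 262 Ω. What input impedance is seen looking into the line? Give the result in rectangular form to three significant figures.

Z_in ≈ 11.9 + j24.3 Ω

λ = v/f = 0.7·c / 1.8 GHz = 0.117 m
βl = 2π·l/λ = 2π × 0.325 = 117°
tan(βl) = tan(117°) = -1.97
Z_in = Z_0·(Z_L + jZ_0·tanβl)/(Z_0 + jZ_L·tanβl)
     = 50·(262 − j98.3)/(50 − j515)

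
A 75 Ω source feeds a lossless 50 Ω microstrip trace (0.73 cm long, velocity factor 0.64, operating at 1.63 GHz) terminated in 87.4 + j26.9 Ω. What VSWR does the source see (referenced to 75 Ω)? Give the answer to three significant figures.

λ = v/f = 0.64·c / 1.63 GHz = 0.118 m
βl = 2π·l/λ = 2π × 0.062 = 22.3°
tan(βl) = 0.41
Z_in = Z_0·(Z_L + jZ_0·tanβl)/(Z_0 + jZ_L·tanβl) = 91 − j22.9 Ω
Γ_s = (Z_in − Z_s)/(Z_in + Z_s) = (16 − j22.9)/(166 − j22.9), |Γ_s| = 0.167
VSWR = (1 + |Γ_s|)/(1 − |Γ_s|)

VSWR ≈ 1.4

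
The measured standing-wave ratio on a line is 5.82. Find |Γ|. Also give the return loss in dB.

|Γ| ≈ 0.707; return loss ≈ 3.01 dB

|Γ| = (S − 1)/(S + 1) = (5.82 − 1)/(5.82 + 1) = 4.82/6.82
RL = −20·log₁₀|Γ| = −20·log₁₀(0.707)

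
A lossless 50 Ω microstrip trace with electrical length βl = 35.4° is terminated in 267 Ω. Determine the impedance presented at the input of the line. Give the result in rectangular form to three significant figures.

Z_in ≈ 26.1 − j63.5 Ω

tan(βl) = tan(35.4°) = 0.711
Z_in = Z_0·(Z_L + jZ_0·tanβl)/(Z_0 + jZ_L·tanβl)
     = 50·(267 + j35.5)/(50 + j190)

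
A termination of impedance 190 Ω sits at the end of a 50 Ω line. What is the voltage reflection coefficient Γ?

Γ = 0.583

Γ = (Z_L − Z_0)/(Z_L + Z_0) = (190 − 50)/(190 + 50) = 140/240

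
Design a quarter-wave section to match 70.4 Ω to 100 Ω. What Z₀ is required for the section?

Z_qwt ≈ 83.9 Ω

Z_qwt = √(Z_0·R_L) = √(100 × 70.4) = √7040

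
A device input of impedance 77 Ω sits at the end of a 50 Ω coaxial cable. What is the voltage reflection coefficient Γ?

Γ = (Z_L − Z_0)/(Z_L + Z_0) = (77 − 50)/(77 + 50) = 27/127

Γ = 0.213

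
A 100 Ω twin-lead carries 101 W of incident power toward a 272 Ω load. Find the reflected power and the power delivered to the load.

P_reflected ≈ 21.6 W; P_delivered ≈ 79.4 W

Γ = (272 − 100)/(272 + 100) = 0.462
|Γ|² = 0.214
P_refl = |Γ|²·P_inc = 21.6 W, P_del = (1 − |Γ|²)·P_inc = 79.4 W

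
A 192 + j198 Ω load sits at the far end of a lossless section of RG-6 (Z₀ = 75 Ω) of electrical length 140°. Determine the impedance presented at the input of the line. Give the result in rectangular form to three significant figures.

Z_in ≈ 21.9 + j56.6 Ω

tan(βl) = tan(140°) = -0.839
Z_in = Z_0·(Z_L + jZ_0·tanβl)/(Z_0 + jZ_L·tanβl)
     = 75·(192 + j135)/(241 − j161)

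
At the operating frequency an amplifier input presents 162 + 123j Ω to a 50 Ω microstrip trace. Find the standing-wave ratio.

Γ = (Z_L − Z_0)/(Z_L + Z_0) = (112 + j123)/(212 + j123)
|Γ| = 166/245 = 0.679
VSWR = (1 + |Γ|)/(1 − |Γ|) = 1.68/0.321

VSWR ≈ 5.23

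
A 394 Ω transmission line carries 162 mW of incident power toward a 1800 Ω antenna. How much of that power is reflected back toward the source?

Γ = (1800 − 394)/(1800 + 394) = 0.641
|Γ|² = 0.411
P_refl = |Γ|²·P_inc = 66.5 mW, P_del = (1 − |Γ|²)·P_inc = 95.5 mW

P_reflected ≈ 66.5 mW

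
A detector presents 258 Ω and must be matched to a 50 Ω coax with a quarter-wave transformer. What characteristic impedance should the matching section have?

Z_qwt ≈ 114 Ω

Z_qwt = √(Z_0·R_L) = √(50 × 258) = √12900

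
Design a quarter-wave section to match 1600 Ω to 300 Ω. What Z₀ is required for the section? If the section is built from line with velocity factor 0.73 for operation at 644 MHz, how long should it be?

Z_qwt ≈ 693 Ω; length ≈ 8.5 cm

Z_qwt = √(Z_0·R_L) = √(300 × 1600) = √480000
λ = 0.73·c/f = 0.34 m, so l = λ/4 = 0.085 m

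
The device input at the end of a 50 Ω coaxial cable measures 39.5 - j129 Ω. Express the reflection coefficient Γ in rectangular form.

Γ ≈ 0.637 − j0.523

Γ = (Z_L − Z_0)/(Z_L + Z_0) = (-10.5 − j129)/(89.5 − j129)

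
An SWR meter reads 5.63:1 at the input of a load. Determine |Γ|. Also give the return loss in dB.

|Γ| ≈ 0.698; return loss ≈ 3.12 dB

|Γ| = (S − 1)/(S + 1) = (5.63 − 1)/(5.63 + 1) = 4.63/6.63
RL = −20·log₁₀|Γ| = −20·log₁₀(0.698)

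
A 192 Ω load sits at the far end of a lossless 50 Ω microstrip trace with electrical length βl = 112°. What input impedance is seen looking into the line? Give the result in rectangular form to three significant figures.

Z_in ≈ 15 + j18.6 Ω

tan(βl) = tan(112°) = -2.48
Z_in = Z_0·(Z_L + jZ_0·tanβl)/(Z_0 + jZ_L·tanβl)
     = 50·(192 − j124)/(50 − j475)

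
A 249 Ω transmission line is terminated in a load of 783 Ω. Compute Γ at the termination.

Γ = 0.517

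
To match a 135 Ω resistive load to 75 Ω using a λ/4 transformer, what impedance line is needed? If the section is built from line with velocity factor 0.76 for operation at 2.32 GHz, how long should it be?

Z_qwt = √(Z_0·R_L) = √(75 × 135) = √10120
λ = 0.76·c/f = 0.0983 m, so l = λ/4 = 0.0246 m

Z_qwt ≈ 101 Ω; length ≈ 2.46 cm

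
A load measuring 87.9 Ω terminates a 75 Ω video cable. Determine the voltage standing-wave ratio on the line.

VSWR ≈ 1.17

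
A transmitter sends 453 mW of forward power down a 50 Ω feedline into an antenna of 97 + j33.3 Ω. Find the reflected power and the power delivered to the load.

|Γ| = |(47 + j33.3)/(147 + j33.3)| = 0.382
|Γ|² = 0.146
P_refl = |Γ|²·P_inc = 66.2 mW, P_del = (1 − |Γ|²)·P_inc = 387 mW

P_reflected ≈ 66.2 mW; P_delivered ≈ 387 mW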